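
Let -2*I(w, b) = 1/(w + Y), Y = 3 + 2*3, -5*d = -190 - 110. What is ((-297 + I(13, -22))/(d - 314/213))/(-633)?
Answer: 927899/115734344 ≈ 0.0080175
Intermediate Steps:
d = 60 (d = -(-190 - 110)/5 = -⅕*(-300) = 60)
Y = 9 (Y = 3 + 6 = 9)
I(w, b) = -1/(2*(9 + w)) (I(w, b) = -1/(2*(w + 9)) = -1/(2*(9 + w)))
((-297 + I(13, -22))/(d - 314/213))/(-633) = ((-297 - 1/(18 + 2*13))/(60 - 314/213))/(-633) = ((-297 - 1/(18 + 26))/(60 - 314*1/213))*(-1/633) = ((-297 - 1/44)/(60 - 314/213))*(-1/633) = ((-297 - 1*1/44)/(12466/213))*(-1/633) = ((-297 - 1/44)*(213/12466))*(-1/633) = -13069/44*213/12466*(-1/633) = -2783697/548504*(-1/633) = 927899/115734344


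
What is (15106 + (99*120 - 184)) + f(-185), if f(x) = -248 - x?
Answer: 26739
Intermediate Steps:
(15106 + (99*120 - 184)) + f(-185) = (15106 + (99*120 - 184)) + (-248 - 1*(-185)) = (15106 + (11880 - 184)) + (-248 + 185) = (15106 + 11696) - 63 = 26802 - 63 = 26739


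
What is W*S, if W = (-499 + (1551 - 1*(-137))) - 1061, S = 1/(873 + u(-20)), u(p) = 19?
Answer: 32/223 ≈ 0.14350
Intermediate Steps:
S = 1/892 (S = 1/(873 + 19) = 1/892 ≈ 0.0011211)
W = 128 (W = (-499 + (1551 + 137)) - 1061 = (-499 + 1688) - 1061 = 1189 - 1061 = 128)
W*S = 128*(1/892) = 32/223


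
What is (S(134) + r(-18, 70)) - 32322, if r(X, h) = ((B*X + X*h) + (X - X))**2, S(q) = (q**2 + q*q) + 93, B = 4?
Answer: 1777907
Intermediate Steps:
S(q) = 93 + 2*q**2 (S(q) = (q**2 + q**2) + 93 = 2*q**2 + 93 = 93 + 2*q**2)
r(X, h) = (4*X + X*h)**2 (r(X, h) = ((4*X + X*h) + (X - X))**2 = ((4*X + X*h) + 0)**2 = (4*X + X*h)**2)
(S(134) + r(-18, 70)) - 32322 = ((93 + 2*134**2) + (-18)**2*(4 + 70)**2) - 32322 = ((93 + 2*17956) + 324*74**2) - 32322 = ((93 + 35912) + 324*5476) - 32322 = (36005 + 1774224) - 32322 = 1810229 - 32322 = 1777907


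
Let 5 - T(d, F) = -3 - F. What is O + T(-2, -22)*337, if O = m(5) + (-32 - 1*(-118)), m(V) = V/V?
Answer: -4631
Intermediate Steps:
m(V) = 1
T(d, F) = 8 + F (T(d, F) = 5 - (-3 - F) = 5 + (3 + F) = 8 + F)
O = 87 (O = 1 + (-32 - 1*(-118)) = 1 + (-32 + 118) = 1 + 86 = 87)
O + T(-2, -22)*337 = 87 + (8 - 22)*337 = 87 - 14*337 = 87 - 4718 = -4631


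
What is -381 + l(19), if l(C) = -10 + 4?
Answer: -387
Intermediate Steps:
l(C) = -6
-381 + l(19) = -381 - 6 = -387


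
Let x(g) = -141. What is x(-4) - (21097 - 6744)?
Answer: -14494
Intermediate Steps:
x(-4) - (21097 - 6744) = -141 - (21097 - 6744) = -141 - 1*14353 = -141 - 14353 = -14494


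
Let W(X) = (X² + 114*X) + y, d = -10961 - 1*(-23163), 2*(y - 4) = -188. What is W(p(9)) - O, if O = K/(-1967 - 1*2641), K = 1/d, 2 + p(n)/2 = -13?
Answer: -146751989759/56226816 ≈ -2610.0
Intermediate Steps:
y = -90 (y = 4 + (½)*(-188) = 4 - 94 = -90)
p(n) = -30 (p(n) = -4 + 2*(-13) = -4 - 26 = -30)
d = 12202 (d = -10961 + 23163 = 12202)
W(X) = -90 + X² + 114*X (W(X) = (X² + 114*X) - 90 = -90 + X² + 114*X)
K = 1/12202 ≈ 8.1954e-5
O = -1/56226816 (O = 1/(12202*(-1967 - 1*2641)) = 1/(12202*(-1967 - 2641)) = (1/12202)/(-4608) = (1/12202)*(-1/4608) = -1/56226816 ≈ -1.7785e-8)
W(p(9)) - O = (-90 + (-30)² + 114*(-30)) - 1*(-1/56226816) = (-90 + 900 - 3420) + 1/56226816 = -2610 + 1/56226816 = -146751989759/56226816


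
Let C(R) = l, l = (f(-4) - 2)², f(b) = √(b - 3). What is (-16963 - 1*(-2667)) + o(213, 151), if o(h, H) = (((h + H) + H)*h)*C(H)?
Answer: -343381 - 438780*I*√7 ≈ -3.4338e+5 - 1.1609e+6*I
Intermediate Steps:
f(b) = √(-3 + b)
l = (-2 + I*√7)² (l = (√(-3 - 4) - 2)² = (√(-7) - 2)² = (I*√7 - 2)² = (-2 + I*√7)² ≈ -3.0 - 10.583*I)
C(R) = (2 - I*√7)²
o(h, H) = h*(2 - I*√7)²*(h + 2*H) (o(h, H) = (((h + H) + H)*h)*(2 - I*√7)² = (((H + h) + H)*h)*(2 - I*√7)² = ((h + 2*H)*h)*(2 - I*√7)² = (h*(h + 2*H))*(2 - I*√7)² = h*(2 - I*√7)²*(h + 2*H))
(-16963 - 1*(-2667)) + o(213, 151) = (-16963 - 1*(-2667)) + 213*(2 - I*√7)²*(213 + 2*151) = (-16963 + 2667) + 213*(2 - I*√7)²*(213 + 302) = -14296 + 213*(2 - I*√7)²*515 = -14296 + 109695*(2 - I*√7)²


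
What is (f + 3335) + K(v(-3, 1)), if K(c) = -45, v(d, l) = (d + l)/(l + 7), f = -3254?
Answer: 36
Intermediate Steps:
v(d, l) = (d + l)/(7 + l)
(f + 3335) + K(v(-3, 1)) = (-3254 + 3335) - 45 = 81 - 45 = 36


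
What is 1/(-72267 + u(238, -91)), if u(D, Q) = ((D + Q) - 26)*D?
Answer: -1/43469 ≈ -2.3005e-5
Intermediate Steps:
u(D, Q) = D*(-26 + D + Q) (u(D, Q) = (-26 + D + Q)*D = D*(-26 + D + Q))
1/(-72267 + u(238, -91)) = 1/(-72267 + 238*(-26 + 238 - 91)) = 1/(-72267 + 238*121) = 1/(-72267 + 28798) = 1/(-43469) = -1/43469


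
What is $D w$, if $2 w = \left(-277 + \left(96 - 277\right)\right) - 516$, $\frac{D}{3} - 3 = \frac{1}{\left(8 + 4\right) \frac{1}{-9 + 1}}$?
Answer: $-3409$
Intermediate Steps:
$D = 7$ ($D = 9 + \frac{3}{\left(8 + 4\right) \frac{1}{-9 + 1}} = 9 + \frac{3}{12 \frac{1}{-8}} = 9 + \frac{3}{12 \left(- \frac{1}{8}\right)} = 9 + \frac{3}{- \frac{3}{2}} = 9 + 3 \left(- \frac{2}{3}\right) = 9 - 2 = 7$)
$w = -487$ ($w = \frac{\left(-277 + \left(96 - 277\right)\right) - 516}{2} = \frac{\left(-277 - 181\right) - 516}{2} = \frac{-458 - 516}{2} = \frac{1}{2} \left(-974\right) = -487$)
$D w = 7 \left(-487\right) = -3409$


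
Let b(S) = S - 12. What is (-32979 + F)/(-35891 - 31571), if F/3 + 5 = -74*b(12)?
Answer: 16497/33731 ≈ 0.48908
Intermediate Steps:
b(S) = -12 + S
F = -15 (F = -15 + 3*(-74*(-12 + 12)) = -15 + 3*(-74*0) = -15 + 3*0 = -15 + 0 = -15)
(-32979 + F)/(-35891 - 31571) = (-32979 - 15)/(-35891 - 31571) = -32994/(-67462) = -32994*(-1/67462) = 16497/33731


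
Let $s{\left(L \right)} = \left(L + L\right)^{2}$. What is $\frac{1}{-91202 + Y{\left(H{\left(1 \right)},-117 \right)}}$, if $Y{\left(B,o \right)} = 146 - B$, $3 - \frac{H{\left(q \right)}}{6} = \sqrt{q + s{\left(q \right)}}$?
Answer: $- \frac{15179}{1382412216} - \frac{\sqrt{5}}{1382412216} \approx -1.0982 \cdot 10^{-5}$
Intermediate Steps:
$s{\left(L \right)} = 4 L^{2}$ ($s{\left(L \right)} = \left(2 L\right)^{2} = 4 L^{2}$)
$H{\left(q \right)} = 18 - 6 \sqrt{q + 4 q^{2}}$
$\frac{1}{-91202 + Y{\left(H{\left(1 \right)},-117 \right)}} = \frac{1}{-91202 + \left(146 - \left(18 - 6 \sqrt{1 \left(1 + 4 \cdot 1\right)}\right)\right)} = \frac{1}{-91202 + \left(146 - \left(18 - 6 \sqrt{1 \left(1 + 4\right)}\right)\right)} = \frac{1}{-91202 + \left(146 - \left(18 - 6 \sqrt{1 \cdot 5}\right)\right)} = \frac{1}{-91202 + \left(146 - \left(18 - 6 \sqrt{5}\right)\right)} = \frac{1}{-91202 + \left(128 + 6 \sqrt{5}\right)} = \frac{1}{-91074 + 6 \sqrt{5}}$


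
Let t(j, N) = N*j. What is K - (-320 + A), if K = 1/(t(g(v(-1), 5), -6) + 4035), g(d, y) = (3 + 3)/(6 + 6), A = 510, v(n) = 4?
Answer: -766079/4032 ≈ -190.00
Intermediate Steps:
g(d, y) = ½ (g(d, y) = 6/12 = 6*(1/12) = ½)
K = 1/4032 (K = 1/(-6*½ + 4035) = 1/(-3 + 4035) = 1/4032 ≈ 0.00024802)
K - (-320 + A) = 1/4032 - (-320 + 510) = 1/4032 - 1*190 = 1/4032 - 190 = -766079/4032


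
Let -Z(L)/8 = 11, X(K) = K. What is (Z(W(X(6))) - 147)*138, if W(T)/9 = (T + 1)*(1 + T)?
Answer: -32430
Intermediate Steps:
W(T) = 9*(1 + T)**2 (W(T) = 9*((T + 1)*(1 + T)) = 9*((1 + T)*(1 + T)) = 9*(1 + T)**2)
Z(L) = -88 (Z(L) = -8*11 = -88)
(Z(W(X(6))) - 147)*138 = (-88 - 147)*138 = -235*138 = -32430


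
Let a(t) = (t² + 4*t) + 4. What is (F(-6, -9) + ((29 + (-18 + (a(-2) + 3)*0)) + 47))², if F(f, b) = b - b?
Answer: 3364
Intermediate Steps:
a(t) = 4 + t² + 4*t
F(f, b) = 0
(F(-6, -9) + ((29 + (-18 + (a(-2) + 3)*0)) + 47))² = (0 + ((29 + (-18 + ((4 + (-2)² + 4*(-2)) + 3)*0)) + 47))² = (0 + ((29 + (-18 + ((4 + 4 - 8) + 3)*0)) + 47))² = (0 + ((29 + (-18 + (0 + 3)*0)) + 47))² = (0 + ((29 + (-18 + 3*0)) + 47))² = (0 + ((29 + (-18 + 0)) + 47))² = (0 + ((29 - 18) + 47))² = (0 + (11 + 47))² = (0 + 58)² = 58² = 3364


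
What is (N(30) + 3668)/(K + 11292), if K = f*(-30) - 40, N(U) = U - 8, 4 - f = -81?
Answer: 1845/4351 ≈ 0.42404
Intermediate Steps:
f = 85 (f = 4 - 1*(-81) = 4 + 81 = 85)
N(U) = -8 + U
K = -2590 (K = 85*(-30) - 40 = -2550 - 40 = -2590)
(N(30) + 3668)/(K + 11292) = ((-8 + 30) + 3668)/(-2590 + 11292) = (22 + 3668)/8702 = 3690*(1/8702) = 1845/4351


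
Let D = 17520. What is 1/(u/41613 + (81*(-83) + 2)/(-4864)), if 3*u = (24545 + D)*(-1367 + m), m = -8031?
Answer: -607216896/1922030852761 ≈ -0.00031592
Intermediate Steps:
u = -395326870/3 (u = ((24545 + 17520)*(-1367 - 8031))/3 = (42065*(-9398))/3 = (⅓)*(-395326870) = -395326870/3 ≈ -1.3178e+8)
1/(u/41613 + (81*(-83) + 2)/(-4864)) = 1/(-395326870/3/41613 + (81*(-83) + 2)/(-4864)) = 1/(-395326870/3*1/41613 + (-6723 + 2)*(-1/4864)) = 1/(-395326870/124839 - 6721*(-1/4864)) = 1/(-395326870/124839 + 6721/4864) = 1/(-1922030852761/607216896) = -607216896/1922030852761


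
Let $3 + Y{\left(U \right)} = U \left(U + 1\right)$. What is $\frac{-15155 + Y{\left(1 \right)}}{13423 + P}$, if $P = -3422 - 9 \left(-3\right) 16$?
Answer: $- \frac{15156}{10433} \approx -1.4527$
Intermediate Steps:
$Y{\left(U \right)} = -3 + U \left(1 + U\right)$ ($Y{\left(U \right)} = -3 + U \left(U + 1\right) = -3 + U \left(1 + U\right)$)
$P = -2990$ ($P = -3422 - \left(-27\right) 16 = -3422 - -432 = -3422 + 432 = -2990$)
$\frac{-15155 + Y{\left(1 \right)}}{13423 + P} = \frac{-15155 + \left(-3 + 1 + 1^{2}\right)}{13423 - 2990} = \frac{-15155 + \left(-3 + 1 + 1\right)}{10433} = \left(-15155 - 1\right) \frac{1}{10433} = \left(-15156\right) \frac{1}{10433} = - \frac{15156}{10433}$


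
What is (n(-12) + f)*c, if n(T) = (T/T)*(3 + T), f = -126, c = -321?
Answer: 43335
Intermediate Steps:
n(T) = 3 + T (n(T) = 1*(3 + T) = 3 + T)
(n(-12) + f)*c = ((3 - 12) - 126)*(-321) = (-9 - 126)*(-321) = -135*(-321) = 43335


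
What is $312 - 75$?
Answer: $237$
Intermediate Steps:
$312 - 75 = 237$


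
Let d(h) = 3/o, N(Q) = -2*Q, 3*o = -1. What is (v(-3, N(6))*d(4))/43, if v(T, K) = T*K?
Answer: -324/43 ≈ -7.5349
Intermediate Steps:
o = -⅓ (o = (⅓)*(-1) = -⅓ ≈ -0.33333)
v(T, K) = K*T
d(h) = -9 (d(h) = 3/(-⅓) = 3*(-3) = -9)
(v(-3, N(6))*d(4))/43 = ((-2*6*(-3))*(-9))/43 = (-12*(-3)*(-9))*(1/43) = (36*(-9))*(1/43) = -324*1/43 = -324/43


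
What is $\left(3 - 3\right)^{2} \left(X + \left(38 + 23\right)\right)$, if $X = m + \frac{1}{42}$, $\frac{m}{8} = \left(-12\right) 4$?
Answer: $0$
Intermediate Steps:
$m = -384$ ($m = 8 \left(\left(-12\right) 4\right) = 8 \left(-48\right) = -384$)
$X = - \frac{16127}{42}$ ($X = -384 + \frac{1}{42} = - \frac{16127}{42} \approx -383.98$)
$\left(3 - 3\right)^{2} \left(X + \left(38 + 23\right)\right) = \left(3 - 3\right)^{2} \left(- \frac{16127}{42} + \left(38 + 23\right)\right) = 0^{2} \left(- \frac{16127}{42} + 61\right) = 0 \left(- \frac{13565}{42}\right) = 0$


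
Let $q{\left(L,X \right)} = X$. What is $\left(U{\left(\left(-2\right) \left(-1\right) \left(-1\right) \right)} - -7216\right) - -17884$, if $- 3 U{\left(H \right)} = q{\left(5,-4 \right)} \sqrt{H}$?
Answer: $25100 + \frac{4 i \sqrt{2}}{3} \approx 25100.0 + 1.8856 i$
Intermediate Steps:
$U{\left(H \right)} = \frac{4 \sqrt{H}}{3}$ ($U{\left(H \right)} = - \frac{\left(-4\right) \sqrt{H}}{3} = \frac{4 \sqrt{H}}{3}$)
$\left(U{\left(\left(-2\right) \left(-1\right) \left(-1\right) \right)} - -7216\right) - -17884 = \left(\frac{4 \sqrt{\left(-2\right) \left(-1\right) \left(-1\right)}}{3} - -7216\right) - -17884 = \left(\frac{4 \sqrt{2 \left(-1\right)}}{3} + 7216\right) + 17884 = \left(\frac{4 \sqrt{-2}}{3} + 7216\right) + 17884 = \left(\frac{4 i \sqrt{2}}{3} + 7216\right) + 17884 = \left(7216 + \frac{4 i \sqrt{2}}{3}\right) + 17884 = 25100 + \frac{4 i \sqrt{2}}{3}$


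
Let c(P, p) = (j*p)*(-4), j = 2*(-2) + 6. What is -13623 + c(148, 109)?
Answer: -14495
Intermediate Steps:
j = 2 (j = -4 + 6 = 2)
c(P, p) = -8*p (c(P, p) = (2*p)*(-4) = -8*p)
-13623 + c(148, 109) = -13623 - 8*109 = -13623 - 872 = -14495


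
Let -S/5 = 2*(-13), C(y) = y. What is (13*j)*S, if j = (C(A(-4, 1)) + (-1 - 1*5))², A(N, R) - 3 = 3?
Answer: 0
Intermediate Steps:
A(N, R) = 6 (A(N, R) = 3 + 3 = 6)
S = 130 (S = -10*(-13) = -5*(-26) = 130)
j = 0 (j = (6 + (-1 - 1*5))² = (6 + (-1 - 5))² = (6 - 6)² = 0² = 0)
(13*j)*S = (13*0)*130 = 0*130 = 0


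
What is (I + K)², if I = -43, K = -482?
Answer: 275625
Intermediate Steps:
(I + K)² = (-43 - 482)² = (-525)² = 275625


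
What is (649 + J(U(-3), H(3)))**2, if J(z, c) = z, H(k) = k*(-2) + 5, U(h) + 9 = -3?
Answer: 405769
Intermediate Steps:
U(h) = -12 (U(h) = -9 - 3 = -12)
H(k) = 5 - 2*k (H(k) = -2*k + 5 = 5 - 2*k)
(649 + J(U(-3), H(3)))**2 = (649 - 12)**2 = 637**2 = 405769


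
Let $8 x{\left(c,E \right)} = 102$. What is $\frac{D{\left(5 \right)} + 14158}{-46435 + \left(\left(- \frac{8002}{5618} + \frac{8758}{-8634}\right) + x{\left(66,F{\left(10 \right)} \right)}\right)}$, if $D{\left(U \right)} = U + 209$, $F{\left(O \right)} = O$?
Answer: $- \frac{697125530064}{2251867222829} \approx -0.30958$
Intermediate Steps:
$x{\left(c,E \right)} = \frac{51}{4}$ ($x{\left(c,E \right)} = \frac{1}{8} \cdot 102 = \frac{51}{4}$)
$D{\left(U \right)} = 209 + U$
$\frac{D{\left(5 \right)} + 14158}{-46435 + \left(\left(- \frac{8002}{5618} + \frac{8758}{-8634}\right) + x{\left(66,F{\left(10 \right)} \right)}\right)} = \frac{\left(209 + 5\right) + 14158}{-46435 + \left(\left(- \frac{8002}{5618} + \frac{8758}{-8634}\right) + \frac{51}{4}\right)} = \frac{214 + 14158}{-46435 + \left(\left(\left(-8002\right) \frac{1}{5618} + 8758 \left(- \frac{1}{8634}\right)\right) + \frac{51}{4}\right)} = \frac{14372}{-46435 + \left(\left(- \frac{4001}{2809} - \frac{4379}{4317}\right) + \frac{51}{4}\right)} = \frac{14372}{-46435 + \left(- \frac{29572928}{12126453} + \frac{51}{4}\right)} = \frac{14372}{-46435 + \frac{500157391}{48505812}} = \frac{14372}{- \frac{2251867222829}{48505812}} = 14372 \left(- \frac{48505812}{2251867222829}\right) = - \frac{697125530064}{2251867222829}$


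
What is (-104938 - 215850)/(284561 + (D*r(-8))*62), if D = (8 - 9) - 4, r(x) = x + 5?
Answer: -320788/285491 ≈ -1.1236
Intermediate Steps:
r(x) = 5 + x
D = -5 (D = -1 - 4 = -5)
(-104938 - 215850)/(284561 + (D*r(-8))*62) = (-104938 - 215850)/(284561 - 5*(5 - 8)*62) = -320788/(284561 - 5*(-3)*62) = -320788/(284561 + 15*62) = -320788/(284561 + 930) = -320788/285491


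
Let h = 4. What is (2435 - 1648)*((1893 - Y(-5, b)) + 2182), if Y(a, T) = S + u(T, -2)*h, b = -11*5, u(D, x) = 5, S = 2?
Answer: 3189711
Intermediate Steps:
b = -55
Y(a, T) = 22 (Y(a, T) = 2 + 5*4 = 2 + 20 = 22)
(2435 - 1648)*((1893 - Y(-5, b)) + 2182) = (2435 - 1648)*((1893 - 1*22) + 2182) = 787*((1893 - 22) + 2182) = 787*(1871 + 2182) = 787*4053 = 3189711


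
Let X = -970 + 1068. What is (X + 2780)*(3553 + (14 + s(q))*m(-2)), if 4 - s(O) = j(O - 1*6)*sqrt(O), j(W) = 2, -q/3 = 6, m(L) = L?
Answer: 10121926 + 34536*I*sqrt(2) ≈ 1.0122e+7 + 48841.0*I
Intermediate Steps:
q = -18 (q = -3*6 = -18)
X = 98
s(O) = 4 - 2*sqrt(O)
(X + 2780)*(3553 + (14 + s(q))*m(-2)) = (98 + 2780)*(3553 + (14 + (4 - 6*I*sqrt(2)))*(-2)) = 2878*(3553 + (14 + (4 - 6*I*sqrt(2)))*(-2)) = 2878*(3553 + (18 - 6*I*sqrt(2))*(-2)) = 2878*(3553 + (-36 + 12*I*sqrt(2))) = 2878*(3517 + 12*I*sqrt(2)) = 10121926 + 34536*I*sqrt(2)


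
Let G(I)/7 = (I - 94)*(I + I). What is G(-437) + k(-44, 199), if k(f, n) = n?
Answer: 3248857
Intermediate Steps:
G(I) = 14*I*(-94 + I) (G(I) = 7*((I - 94)*(I + I)) = 7*((-94 + I)*(2*I)) = 7*(2*I*(-94 + I)) = 14*I*(-94 + I))
G(-437) + k(-44, 199) = 14*(-437)*(-94 - 437) + 199 = 14*(-437)*(-531) + 199 = 3248658 + 199 = 3248857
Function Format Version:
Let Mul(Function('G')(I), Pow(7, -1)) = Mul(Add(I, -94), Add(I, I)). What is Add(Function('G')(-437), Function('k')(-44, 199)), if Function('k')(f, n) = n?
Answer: 3248857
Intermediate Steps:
Function('G')(I) = Mul(14, I, Add(-94, I)) (Function('G')(I) = Mul(7, Mul(Add(I, -94), Add(I, I))) = Mul(7, Mul(Add(-94, I), Mul(2, I))) = Mul(7, Mul(2, I, Add(-94, I))) = Mul(14, I, Add(-94, I)))
Add(Function('G')(-437), Function('k')(-44, 199)) = Add(Mul(14, -437, Add(-94, -437)), 199) = Add(Mul(14, -437, -531), 199) = Add(3248658, 199) = 3248857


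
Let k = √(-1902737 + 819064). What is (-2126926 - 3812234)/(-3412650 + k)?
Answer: 20268274374000/11646181106173 + 5939160*I*√1083673/11646181106173 ≈ 1.7403 + 0.00053087*I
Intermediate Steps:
k = I*√1083673 (k = √(-1083673) = I*√1083673 ≈ 1041.0*I)
(-2126926 - 3812234)/(-3412650 + k) = (-2126926 - 3812234)/(-3412650 + I*√1083673) = -5939160/(-3412650 + I*√1083673)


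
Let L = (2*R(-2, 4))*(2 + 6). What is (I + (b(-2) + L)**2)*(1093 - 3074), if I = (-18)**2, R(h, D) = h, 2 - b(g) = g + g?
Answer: -1981000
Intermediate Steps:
b(g) = 2 - 2*g (b(g) = 2 - (g + g) = 2 - 2*g)
L = -32 (L = (2*(-2))*(2 + 6) = -4*8 = -32)
I = 324
(I + (b(-2) + L)**2)*(1093 - 3074) = (324 + ((2 - 2*(-2)) - 32)**2)*(1093 - 3074) = (324 + ((2 + 4) - 32)**2)*(-1981) = (324 + (6 - 32)**2)*(-1981) = (324 + (-26)**2)*(-1981) = (324 + 676)*(-1981) = 1000*(-1981) = -1981000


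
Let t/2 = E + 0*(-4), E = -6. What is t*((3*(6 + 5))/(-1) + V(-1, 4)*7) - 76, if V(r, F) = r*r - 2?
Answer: 404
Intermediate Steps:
V(r, F) = -2 + r² (V(r, F) = r² - 2 = -2 + r²)
t = -12 (t = 2*(-6 + 0*(-4)) = 2*(-6 + 0) = 2*(-6) = -12)
t*((3*(6 + 5))/(-1) + V(-1, 4)*7) - 76 = -12*((3*(6 + 5))/(-1) + (-2 + (-1)²)*7) - 76 = -12*((3*11)*(-1) + (-2 + 1)*7) - 76 = -12*(33*(-1) - 1*7) - 76 = -12*(-33 - 7) - 76 = -12*(-40) - 76 = 480 - 76 = 404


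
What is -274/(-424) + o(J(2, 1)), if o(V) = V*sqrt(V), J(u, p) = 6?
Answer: 137/212 + 6*sqrt(6) ≈ 15.343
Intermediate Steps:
o(V) = V**(3/2)
-274/(-424) + o(J(2, 1)) = -274/(-424) + 6**(3/2) = -274*(-1/424) + 6*sqrt(6) = 137/212 + 6*sqrt(6)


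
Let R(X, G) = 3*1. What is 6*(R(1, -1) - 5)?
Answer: -12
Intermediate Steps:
R(X, G) = 3
6*(R(1, -1) - 5) = 6*(3 - 5) = 6*(-2) = -12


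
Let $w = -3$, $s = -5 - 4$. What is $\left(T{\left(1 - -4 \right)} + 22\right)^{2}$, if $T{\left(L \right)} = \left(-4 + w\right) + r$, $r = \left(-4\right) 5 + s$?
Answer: $196$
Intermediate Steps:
$s = -9$
$r = -29$ ($r = \left(-4\right) 5 - 9 = -20 - 9 = -29$)
$T{\left(L \right)} = -36$ ($T{\left(L \right)} = \left(-4 - 3\right) - 29 = -7 - 29 = -36$)
$\left(T{\left(1 - -4 \right)} + 22\right)^{2} = \left(-36 + 22\right)^{2} = \left(-14\right)^{2} = 196$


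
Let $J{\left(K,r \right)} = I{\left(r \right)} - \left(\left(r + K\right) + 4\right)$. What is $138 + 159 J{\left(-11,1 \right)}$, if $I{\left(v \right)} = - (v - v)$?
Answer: $1092$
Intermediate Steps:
$I{\left(v \right)} = 0$ ($I{\left(v \right)} = \left(-1\right) 0 = 0$)
$J{\left(K,r \right)} = -4 - K - r$ ($J{\left(K,r \right)} = 0 - \left(\left(r + K\right) + 4\right) = 0 - \left(\left(K + r\right) + 4\right) = 0 - \left(4 + K + r\right) = -4 - K - r$)
$138 + 159 J{\left(-11,1 \right)} = 138 + 159 \left(-4 - -11 - 1\right) = 138 + 159 \left(-4 + 11 - 1\right) = 138 + 159 \cdot 6 = 138 + 954 = 1092$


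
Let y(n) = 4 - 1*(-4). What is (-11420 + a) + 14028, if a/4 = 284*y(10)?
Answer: 11696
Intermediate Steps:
y(n) = 8 (y(n) = 4 + 4 = 8)
a = 9088 (a = 4*(284*8) = 4*2272 = 9088)
(-11420 + a) + 14028 = (-11420 + 9088) + 14028 = -2332 + 14028 = 11696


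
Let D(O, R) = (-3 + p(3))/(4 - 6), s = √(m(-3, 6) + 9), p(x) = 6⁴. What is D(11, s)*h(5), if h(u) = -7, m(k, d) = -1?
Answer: 9051/2 ≈ 4525.5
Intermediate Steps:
p(x) = 1296
s = 2*√2 (s = √(-1 + 9) = √8 = 2*√2 ≈ 2.8284)
D(O, R) = -1293/2 (D(O, R) = (-3 + 1296)/(4 - 6) = 1293/(-2) = 1293*(-½) = -1293/2)
D(11, s)*h(5) = -1293/2*(-7) = 9051/2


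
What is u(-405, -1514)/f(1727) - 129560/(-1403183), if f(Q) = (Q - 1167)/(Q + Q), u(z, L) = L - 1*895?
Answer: -5837686294969/392891240 ≈ -14858.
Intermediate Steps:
u(z, L) = -895 + L (u(z, L) = L - 895 = -895 + L)
f(Q) = (-1167 + Q)/(2*Q) (f(Q) = (-1167 + Q)/((2*Q)) = (-1167 + Q)*(1/(2*Q)) = (-1167 + Q)/(2*Q))
u(-405, -1514)/f(1727) - 129560/(-1403183) = (-895 - 1514)/(((½)*(-1167 + 1727)/1727)) - 129560/(-1403183) = -2409/((½)*(1/1727)*560) - 129560*(-1/1403183) = -2409/280/1727 + 129560/1403183 = -2409*1727/280 + 129560/1403183 = -4160343/280 + 129560/1403183 = -5837686294969/392891240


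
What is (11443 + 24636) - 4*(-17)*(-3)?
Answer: 35875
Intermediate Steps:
(11443 + 24636) - 4*(-17)*(-3) = 36079 + 68*(-3) = 36079 - 204 = 35875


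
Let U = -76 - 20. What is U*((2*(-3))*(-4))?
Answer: -2304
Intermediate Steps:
U = -96
U*((2*(-3))*(-4)) = -96*2*(-3)*(-4) = -(-576)*(-4) = -96*24 = -2304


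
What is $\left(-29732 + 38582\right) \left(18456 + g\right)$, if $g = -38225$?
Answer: $-174955650$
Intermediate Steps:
$\left(-29732 + 38582\right) \left(18456 + g\right) = \left(-29732 + 38582\right) \left(18456 - 38225\right) = 8850 \left(-19769\right) = -174955650$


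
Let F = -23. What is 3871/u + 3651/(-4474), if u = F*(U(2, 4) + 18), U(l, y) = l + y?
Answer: -9667103/1234824 ≈ -7.8287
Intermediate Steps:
u = -552 (u = -23*((2 + 4) + 18) = -23*(6 + 18) = -23*24 = -552)
3871/u + 3651/(-4474) = 3871/(-552) + 3651/(-4474) = 3871*(-1/552) + 3651*(-1/4474) = -3871/552 - 3651/4474 = -9667103/1234824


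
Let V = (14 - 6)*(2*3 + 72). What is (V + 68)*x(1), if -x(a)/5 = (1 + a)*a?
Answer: -6920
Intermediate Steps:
x(a) = -5*a*(1 + a) (x(a) = -5*(1 + a)*a = -5*a*(1 + a))
V = 624 (V = 8*(6 + 72) = 8*78 = 624)
(V + 68)*x(1) = (624 + 68)*(-5*1*(1 + 1)) = 692*(-5*1*2) = 692*(-10) = -6920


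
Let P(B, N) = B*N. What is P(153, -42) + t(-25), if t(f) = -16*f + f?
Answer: -6051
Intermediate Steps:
t(f) = -15*f
P(153, -42) + t(-25) = 153*(-42) - 15*(-25) = -6426 + 375 = -6051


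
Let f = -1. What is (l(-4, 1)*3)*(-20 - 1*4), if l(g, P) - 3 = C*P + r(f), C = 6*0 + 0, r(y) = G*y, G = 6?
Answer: 216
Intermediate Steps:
r(y) = 6*y
C = 0 (C = 0 + 0 = 0)
l(g, P) = -3 (l(g, P) = 3 + (0*P + 6*(-1)) = 3 + (0 - 6) = 3 - 6 = -3)
(l(-4, 1)*3)*(-20 - 1*4) = (-3*3)*(-20 - 1*4) = -9*(-20 - 4) = -9*(-24) = 216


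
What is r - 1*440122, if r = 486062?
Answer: 45940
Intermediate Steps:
r - 1*440122 = 486062 - 1*440122 = 486062 - 440122 = 45940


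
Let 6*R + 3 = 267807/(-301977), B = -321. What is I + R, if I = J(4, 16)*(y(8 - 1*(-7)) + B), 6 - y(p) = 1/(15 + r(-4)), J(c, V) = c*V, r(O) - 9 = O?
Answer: -30445091347/1509885 ≈ -20164.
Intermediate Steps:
r(O) = 9 + O
J(c, V) = V*c
y(p) = 119/20 (y(p) = 6 - 1/(15 + (9 - 4)) = 6 - 1/(15 + 5) = 6 - 1/20 = 119/20)
R = -195623/301977 (R = -1/2 + (267807/(-301977))/6 = -1/2 + (267807*(-1/301977))/6 = -1/2 + (1/6)*(-89269/100659) = -1/2 - 89269/603954 = -195623/301977 ≈ -0.64781)
I = -100816/5 (I = (16*4)*(119/20 - 321) = 64*(-6301/20) = -100816/5 ≈ -20163.)
I + R = -100816/5 - 195623/301977 = -30445091347/1509885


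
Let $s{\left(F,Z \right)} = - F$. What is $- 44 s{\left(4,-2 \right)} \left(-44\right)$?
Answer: $-7744$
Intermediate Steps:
$- 44 s{\left(4,-2 \right)} \left(-44\right) = - 44 \left(\left(-1\right) 4\right) \left(-44\right) = \left(-44\right) \left(-4\right) \left(-44\right) = 176 \left(-44\right) = -7744$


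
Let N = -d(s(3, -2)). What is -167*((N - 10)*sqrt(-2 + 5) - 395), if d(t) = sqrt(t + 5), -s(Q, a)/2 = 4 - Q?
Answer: 66466 + 1670*sqrt(3) ≈ 69359.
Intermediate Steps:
s(Q, a) = -8 + 2*Q (s(Q, a) = -2*(4 - Q) = -8 + 2*Q)
d(t) = sqrt(5 + t)
N = -sqrt(3) (N = -sqrt(5 + (-8 + 2*3)) = -sqrt(5 + (-8 + 6)) = -sqrt(5 - 2) = -sqrt(3) ≈ -1.7320)
-167*((N - 10)*sqrt(-2 + 5) - 395) = -167*((-sqrt(3) - 10)*sqrt(-2 + 5) - 395) = -167*((-10 - sqrt(3))*sqrt(3) - 395) = -167*(sqrt(3)*(-10 - sqrt(3)) - 395) = -167*(-395 + sqrt(3)*(-10 - sqrt(3))) = 65965 - 167*sqrt(3)*(-10 - sqrt(3))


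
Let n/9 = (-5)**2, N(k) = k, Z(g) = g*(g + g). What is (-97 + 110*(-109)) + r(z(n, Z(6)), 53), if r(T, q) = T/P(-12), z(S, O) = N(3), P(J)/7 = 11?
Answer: -930696/77 ≈ -12087.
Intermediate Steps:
P(J) = 77 (P(J) = 7*11 = 77)
Z(g) = 2*g**2 (Z(g) = g*(2*g) = 2*g**2)
n = 225 (n = 9*(-5)**2 = 9*25 = 225)
z(S, O) = 3
r(T, q) = T/77
(-97 + 110*(-109)) + r(z(n, Z(6)), 53) = (-97 + 110*(-109)) + (1/77)*3 = (-97 - 11990) + 3/77 = -12087 + 3/77 = -930696/77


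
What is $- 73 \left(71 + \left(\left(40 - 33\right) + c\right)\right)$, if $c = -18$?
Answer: $-4380$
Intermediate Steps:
$- 73 \left(71 + \left(\left(40 - 33\right) + c\right)\right) = - 73 \left(71 + \left(\left(40 - 33\right) - 18\right)\right) = - 73 \left(71 + \left(7 - 18\right)\right) = - 73 \left(71 - 11\right) = \left(-73\right) 60 = -4380$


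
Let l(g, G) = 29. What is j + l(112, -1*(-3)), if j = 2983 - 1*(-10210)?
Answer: 13222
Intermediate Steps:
j = 13193 (j = 2983 + 10210 = 13193)
j + l(112, -1*(-3)) = 13193 + 29 = 13222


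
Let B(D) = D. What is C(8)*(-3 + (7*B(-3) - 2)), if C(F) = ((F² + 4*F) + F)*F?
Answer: -21632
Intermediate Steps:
C(F) = F*(F² + 5*F) (C(F) = (F² + 5*F)*F = F*(F² + 5*F))
C(8)*(-3 + (7*B(-3) - 2)) = (8²*(5 + 8))*(-3 + (7*(-3) - 2)) = (64*13)*(-3 + (-21 - 2)) = 832*(-3 - 23) = 832*(-26) = -21632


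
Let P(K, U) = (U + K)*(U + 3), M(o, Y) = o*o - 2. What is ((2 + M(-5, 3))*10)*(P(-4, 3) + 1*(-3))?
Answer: -2250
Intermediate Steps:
M(o, Y) = -2 + o**2 (M(o, Y) = o**2 - 2 = -2 + o**2)
P(K, U) = (3 + U)*(K + U) (P(K, U) = (K + U)*(3 + U) = (3 + U)*(K + U))
((2 + M(-5, 3))*10)*(P(-4, 3) + 1*(-3)) = ((2 + (-2 + (-5)**2))*10)*((3**2 + 3*(-4) + 3*3 - 4*3) + 1*(-3)) = ((2 + (-2 + 25))*10)*((9 - 12 + 9 - 12) - 3) = ((2 + 23)*10)*(-6 - 3) = (25*10)*(-9) = 250*(-9) = -2250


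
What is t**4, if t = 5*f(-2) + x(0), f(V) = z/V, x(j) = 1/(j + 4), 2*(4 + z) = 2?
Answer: 923521/256 ≈ 3607.5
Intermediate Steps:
z = -3 (z = -4 + (1/2)*2 = -4 + 1 = -3)
x(j) = 1/(4 + j)
f(V) = -3/V
t = 31/4 (t = 5*(-3/(-2)) + 1/(4 + 0) = 5*(-3*(-1/2)) + 1/4 = 5*(3/2) + 1/4 = 15/2 + 1/4 = 31/4 ≈ 7.7500)
t**4 = (31/4)**4 = 923521/256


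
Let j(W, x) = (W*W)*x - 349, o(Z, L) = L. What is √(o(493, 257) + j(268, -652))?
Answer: 18*I*√144535 ≈ 6843.2*I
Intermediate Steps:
j(W, x) = -349 + x*W² (j(W, x) = W²*x - 349 = x*W² - 349 = -349 + x*W²)
√(o(493, 257) + j(268, -652)) = √(257 + (-349 - 652*268²)) = √(257 + (-349 - 652*71824)) = √(257 + (-349 - 46829248)) = √(257 - 46829597) = √(-46829340) = 18*I*√144535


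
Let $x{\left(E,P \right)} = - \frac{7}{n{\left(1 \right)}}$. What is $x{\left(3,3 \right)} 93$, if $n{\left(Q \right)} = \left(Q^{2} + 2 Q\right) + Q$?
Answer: $- \frac{651}{4} \approx -162.75$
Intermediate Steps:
$n{\left(Q \right)} = Q^{2} + 3 Q$
$x{\left(E,P \right)} = - \frac{7}{4}$ ($x{\left(E,P \right)} = - \frac{7}{1 \left(3 + 1\right)} = - \frac{7}{1 \cdot 4} = - \frac{7}{4}$)
$x{\left(3,3 \right)} 93 = \left(- \frac{7}{4}\right) 93 = - \frac{651}{4}$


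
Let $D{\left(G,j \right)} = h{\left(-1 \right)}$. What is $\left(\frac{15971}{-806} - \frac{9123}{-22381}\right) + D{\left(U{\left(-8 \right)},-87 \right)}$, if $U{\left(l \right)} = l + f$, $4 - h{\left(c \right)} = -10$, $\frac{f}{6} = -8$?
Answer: $- \frac{97546609}{18039086} \approx -5.4075$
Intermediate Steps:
$f = -48$ ($f = 6 \left(-8\right) = -48$)
$h{\left(c \right)} = 14$ ($h{\left(c \right)} = 4 - -10 = 4 + 10 = 14$)
$U{\left(l \right)} = -48 + l$ ($U{\left(l \right)} = l - 48 = -48 + l$)
$D{\left(G,j \right)} = 14$
$\left(\frac{15971}{-806} - \frac{9123}{-22381}\right) + D{\left(U{\left(-8 \right)},-87 \right)} = \left(\frac{15971}{-806} - \frac{9123}{-22381}\right) + 14 = \left(15971 \left(- \frac{1}{806}\right) - - \frac{9123}{22381}\right) + 14 = \left(- \frac{15971}{806} + \frac{9123}{22381}\right) + 14 = - \frac{350093813}{18039086} + 14 = - \frac{97546609}{18039086}$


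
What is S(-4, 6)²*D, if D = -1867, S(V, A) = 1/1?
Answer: -1867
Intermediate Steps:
S(V, A) = 1
S(-4, 6)²*D = 1²*(-1867) = 1*(-1867) = -1867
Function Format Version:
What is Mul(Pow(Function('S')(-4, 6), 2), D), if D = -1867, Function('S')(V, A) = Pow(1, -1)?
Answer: -1867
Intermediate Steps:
Function('S')(V, A) = 1
Mul(Pow(Function('S')(-4, 6), 2), D) = Mul(Pow(1, 2), -1867) = Mul(1, -1867) = -1867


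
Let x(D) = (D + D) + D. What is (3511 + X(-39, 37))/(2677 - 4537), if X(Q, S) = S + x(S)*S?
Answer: -1531/372 ≈ -4.1156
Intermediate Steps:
x(D) = 3*D (x(D) = 2*D + D = 3*D)
X(Q, S) = S + 3*S² (X(Q, S) = S + (3*S)*S = S + 3*S²)
(3511 + X(-39, 37))/(2677 - 4537) = (3511 + 37*(1 + 3*37))/(2677 - 4537) = (3511 + 37*(1 + 111))/(-1860) = (3511 + 37*112)*(-1/1860) = (3511 + 4144)*(-1/1860) = 7655*(-1/1860) = -1531/372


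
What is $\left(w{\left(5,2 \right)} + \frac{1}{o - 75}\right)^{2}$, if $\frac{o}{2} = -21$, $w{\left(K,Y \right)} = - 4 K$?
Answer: $\frac{5480281}{13689} \approx 400.34$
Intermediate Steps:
$o = -42$ ($o = 2 \left(-21\right) = -42$)
$\left(w{\left(5,2 \right)} + \frac{1}{o - 75}\right)^{2} = \left(\left(-4\right) 5 + \frac{1}{-42 - 75}\right)^{2} = \left(-20 + \frac{1}{-117}\right)^{2} = \left(-20 - \frac{1}{117}\right)^{2} = \left(- \frac{2341}{117}\right)^{2} = \frac{5480281}{13689}$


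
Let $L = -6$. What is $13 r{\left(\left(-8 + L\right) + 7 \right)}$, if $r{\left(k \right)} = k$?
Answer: $-91$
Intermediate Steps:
$13 r{\left(\left(-8 + L\right) + 7 \right)} = 13 \left(\left(-8 - 6\right) + 7\right) = 13 \left(-14 + 7\right) = 13 \left(-7\right) = -91$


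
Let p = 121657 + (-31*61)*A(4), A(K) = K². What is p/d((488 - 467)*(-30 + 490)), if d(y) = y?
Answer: 30467/3220 ≈ 9.4618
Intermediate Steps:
p = 91401 (p = 121657 - 31*61*4² = 121657 - 1891*16 = 121657 - 30256 = 91401)
p/d((488 - 467)*(-30 + 490)) = 91401/(((488 - 467)*(-30 + 490))) = 91401/((21*460)) = 91401/9660 = 91401*(1/9660) = 30467/3220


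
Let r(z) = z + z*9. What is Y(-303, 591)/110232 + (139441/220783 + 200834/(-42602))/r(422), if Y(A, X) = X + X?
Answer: 177848146675139/18230749121460036 ≈ 0.0097554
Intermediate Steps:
r(z) = 10*z (r(z) = z + 9*z = 10*z)
Y(A, X) = 2*X
Y(-303, 591)/110232 + (139441/220783 + 200834/(-42602))/r(422) = (2*591)/110232 + (139441/220783 + 200834/(-42602))/((10*422)) = 1182*(1/110232) + (139441*(1/220783) + 200834*(-1/42602))/4220 = 197/18372 + (139441/220783 - 100417/21301)*(1/4220) = 197/18372 - 19200133770/4702898683*1/4220 = 197/18372 - 1920013377/1984623244226 = 177848146675139/18230749121460036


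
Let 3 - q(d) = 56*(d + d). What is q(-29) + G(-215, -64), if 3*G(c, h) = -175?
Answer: 9578/3 ≈ 3192.7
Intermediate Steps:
G(c, h) = -175/3 (G(c, h) = (1/3)*(-175) = -175/3)
q(d) = 3 - 112*d (q(d) = 3 - 56*(d + d) = 3 - 56*2*d = 3 - 112*d)
q(-29) + G(-215, -64) = (3 - 112*(-29)) - 175/3 = (3 + 3248) - 175/3 = 3251 - 175/3 = 9578/3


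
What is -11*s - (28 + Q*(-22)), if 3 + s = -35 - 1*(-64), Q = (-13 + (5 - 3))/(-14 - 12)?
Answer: -3961/13 ≈ -304.69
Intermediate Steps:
Q = 11/26 (Q = (-13 + 2)/(-26) = -11*(-1/26) = 11/26 ≈ 0.42308)
s = 26 (s = -3 + (-35 - 1*(-64)) = -3 + (-35 + 64) = -3 + 29 = 26)
-11*s - (28 + Q*(-22)) = -11*26 - (28 + (11/26)*(-22)) = -286 - (28 - 121/13) = -286 - 1*243/13 = -286 - 243/13 = -3961/13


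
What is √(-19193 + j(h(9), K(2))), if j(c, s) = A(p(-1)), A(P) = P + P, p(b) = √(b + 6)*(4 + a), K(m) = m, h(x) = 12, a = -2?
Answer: √(-19193 + 4*√5) ≈ 138.51*I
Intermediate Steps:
p(b) = 2*√(6 + b) (p(b) = √(b + 6)*(4 - 2) = √(6 + b)*2 = 2*√(6 + b))
A(P) = 2*P
j(c, s) = 4*√5 (j(c, s) = 2*(2*√(6 - 1)) = 2*(2*√5) = 4*√5)
√(-19193 + j(h(9), K(2))) = √(-19193 + 4*√5)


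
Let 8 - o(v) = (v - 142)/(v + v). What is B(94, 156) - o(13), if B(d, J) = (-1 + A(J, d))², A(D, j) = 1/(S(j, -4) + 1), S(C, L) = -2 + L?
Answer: -7489/650 ≈ -11.522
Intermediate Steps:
A(D, j) = -⅕ (A(D, j) = 1/((-2 - 4) + 1) = 1/(-6 + 1) = 1/(-5) = -⅕)
o(v) = 8 - (-142 + v)/(2*v) (o(v) = 8 - (v - 142)/(v + v) = 8 - (-142 + v)/(2*v))
B(d, J) = 36/25 (B(d, J) = (-1 - ⅕)² = (-6/5)² = 36/25)
B(94, 156) - o(13) = 36/25 - (15/2 + 71/13) = 36/25 - 1*337/26 = 36/25 - 337/26 = -7489/650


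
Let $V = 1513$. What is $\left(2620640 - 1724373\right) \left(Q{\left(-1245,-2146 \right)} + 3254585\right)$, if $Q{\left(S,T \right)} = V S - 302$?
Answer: $1228421757666$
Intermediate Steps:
$Q{\left(S,T \right)} = -302 + 1513 S$ ($Q{\left(S,T \right)} = 1513 S - 302 = -302 + 1513 S$)
$\left(2620640 - 1724373\right) \left(Q{\left(-1245,-2146 \right)} + 3254585\right) = \left(2620640 - 1724373\right) \left(\left(-302 + 1513 \left(-1245\right)\right) + 3254585\right) = 896267 \left(\left(-302 - 1883685\right) + 3254585\right) = 896267 \left(-1883987 + 3254585\right) = 896267 \cdot 1370598 = 1228421757666$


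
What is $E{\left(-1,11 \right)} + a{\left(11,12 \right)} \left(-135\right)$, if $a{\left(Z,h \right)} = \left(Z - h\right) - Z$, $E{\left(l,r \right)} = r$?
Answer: $1631$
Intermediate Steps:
$a{\left(Z,h \right)} = - h$
$E{\left(-1,11 \right)} + a{\left(11,12 \right)} \left(-135\right) = 11 + \left(-1\right) 12 \left(-135\right) = 11 - -1620 = 11 + 1620 = 1631$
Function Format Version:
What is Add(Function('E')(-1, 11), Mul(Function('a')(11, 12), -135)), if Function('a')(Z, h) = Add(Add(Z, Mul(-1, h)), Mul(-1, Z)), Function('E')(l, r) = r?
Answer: 1631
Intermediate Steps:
Function('a')(Z, h) = Mul(-1, h)
Add(Function('E')(-1, 11), Mul(Function('a')(11, 12), -135)) = Add(11, Mul(Mul(-1, 12), -135)) = Add(11, Mul(-12, -135)) = Add(11, 1620) = 1631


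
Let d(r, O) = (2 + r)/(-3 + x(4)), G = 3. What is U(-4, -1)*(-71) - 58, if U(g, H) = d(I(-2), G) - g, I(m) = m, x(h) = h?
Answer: -342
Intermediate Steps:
d(r, O) = 2 + r (d(r, O) = (2 + r)/(-3 + 4) = (2 + r)/1 = (2 + r)*1 = 2 + r)
U(g, H) = -g (U(g, H) = (2 - 2) - g = 0 - g = -g)
U(-4, -1)*(-71) - 58 = -1*(-4)*(-71) - 58 = 4*(-71) - 58 = -284 - 58 = -342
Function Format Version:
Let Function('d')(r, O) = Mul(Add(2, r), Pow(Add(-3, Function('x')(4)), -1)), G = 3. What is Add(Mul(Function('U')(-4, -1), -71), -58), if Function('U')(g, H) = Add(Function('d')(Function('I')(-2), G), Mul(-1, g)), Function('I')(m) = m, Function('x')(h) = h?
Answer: -342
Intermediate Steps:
Function('d')(r, O) = Add(2, r) (Function('d')(r, O) = Mul(Add(2, r), Pow(Add(-3, 4), -1)) = Mul(Add(2, r), Pow(1, -1)) = Mul(Add(2, r), 1) = Add(2, r))
Function('U')(g, H) = Mul(-1, g) (Function('U')(g, H) = Add(Add(2, -2), Mul(-1, g)) = Add(0, Mul(-1, g)) = Mul(-1, g))
Add(Mul(Function('U')(-4, -1), -71), -58) = Add(Mul(Mul(-1, -4), -71), -58) = Add(Mul(4, -71), -58) = Add(-284, -58) = -342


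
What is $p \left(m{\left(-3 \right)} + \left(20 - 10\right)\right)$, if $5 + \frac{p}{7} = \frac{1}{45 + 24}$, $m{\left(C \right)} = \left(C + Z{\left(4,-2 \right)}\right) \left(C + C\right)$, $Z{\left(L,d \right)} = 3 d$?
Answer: $- \frac{154112}{69} \approx -2233.5$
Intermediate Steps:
$m{\left(C \right)} = 2 C \left(-6 + C\right)$ ($m{\left(C \right)} = \left(C + 3 \left(-2\right)\right) \left(C + C\right) = \left(C - 6\right) 2 C = \left(-6 + C\right) 2 C = 2 C \left(-6 + C\right)$)
$p = - \frac{2408}{69}$ ($p = -35 + \frac{7}{45 + 24} = -35 + \frac{7}{69} = - \frac{2408}{69} \approx -34.899$)
$p \left(m{\left(-3 \right)} + \left(20 - 10\right)\right) = - \frac{2408 \left(2 \left(-3\right) \left(-6 - 3\right) + \left(20 - 10\right)\right)}{69} = - \frac{2408 \left(2 \left(-3\right) \left(-9\right) + 10\right)}{69} = - \frac{2408 \left(54 + 10\right)}{69} = \left(- \frac{2408}{69}\right) 64 = - \frac{154112}{69}$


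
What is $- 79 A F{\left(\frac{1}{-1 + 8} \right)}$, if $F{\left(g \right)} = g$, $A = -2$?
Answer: $\frac{158}{7} \approx 22.571$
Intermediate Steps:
$- 79 A F{\left(\frac{1}{-1 + 8} \right)} = \frac{\left(-79\right) \left(-2\right)}{-1 + 8} = \frac{158}{7}$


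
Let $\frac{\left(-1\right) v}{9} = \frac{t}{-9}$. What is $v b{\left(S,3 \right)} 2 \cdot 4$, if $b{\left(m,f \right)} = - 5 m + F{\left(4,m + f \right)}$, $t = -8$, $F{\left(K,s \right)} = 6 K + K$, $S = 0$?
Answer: $-1792$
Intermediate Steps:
$F{\left(K,s \right)} = 7 K$
$v = -8$ ($v = - 9 \left(- \frac{8}{-9}\right) = - 9 \left(\left(-8\right) \left(- \frac{1}{9}\right)\right) = \left(-9\right) \frac{8}{9} = -8$)
$b{\left(m,f \right)} = 28 - 5 m$ ($b{\left(m,f \right)} = - 5 m + 7 \cdot 4 = - 5 m + 28 = 28 - 5 m$)
$v b{\left(S,3 \right)} 2 \cdot 4 = - 8 \left(28 - 0\right) 2 \cdot 4 = - 8 \left(28 + 0\right) 8 = \left(-8\right) 28 \cdot 8 = \left(-224\right) 8 = -1792$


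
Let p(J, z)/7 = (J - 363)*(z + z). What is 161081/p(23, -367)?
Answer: 161081/1746920 ≈ 0.092209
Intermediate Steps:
p(J, z) = 14*z*(-363 + J) (p(J, z) = 7*((J - 363)*(z + z)) = 7*((-363 + J)*(2*z)) = 7*(2*z*(-363 + J)) = 14*z*(-363 + J))
161081/p(23, -367) = 161081/((14*(-367)*(-363 + 23))) = 161081/((14*(-367)*(-340))) = 161081/1746920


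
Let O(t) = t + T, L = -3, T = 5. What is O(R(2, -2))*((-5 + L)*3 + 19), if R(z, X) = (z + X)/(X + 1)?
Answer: -25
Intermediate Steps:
R(z, X) = (X + z)/(1 + X)
O(t) = 5 + t (O(t) = t + 5 = 5 + t)
O(R(2, -2))*((-5 + L)*3 + 19) = (5 + (-2 + 2)/(1 - 2))*((-5 - 3)*3 + 19) = (5 + 0/(-1))*(-8*3 + 19) = (5 - 1*0)*(-24 + 19) = (5 + 0)*(-5) = 5*(-5) = -25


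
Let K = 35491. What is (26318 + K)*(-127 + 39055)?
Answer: 2406100752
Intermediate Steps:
(26318 + K)*(-127 + 39055) = (26318 + 35491)*(-127 + 39055) = 61809*38928 = 2406100752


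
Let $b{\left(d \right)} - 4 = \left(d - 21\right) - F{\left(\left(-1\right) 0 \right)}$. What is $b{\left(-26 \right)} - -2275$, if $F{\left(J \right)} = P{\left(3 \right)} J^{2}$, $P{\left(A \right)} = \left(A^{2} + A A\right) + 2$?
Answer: $2232$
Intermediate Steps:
$P{\left(A \right)} = 2 + 2 A^{2}$ ($P{\left(A \right)} = \left(A^{2} + A^{2}\right) + 2 = 2 A^{2} + 2 = 2 + 2 A^{2}$)
$F{\left(J \right)} = 20 J^{2}$ ($F{\left(J \right)} = \left(2 + 2 \cdot 3^{2}\right) J^{2} = \left(2 + 2 \cdot 9\right) J^{2} = \left(2 + 18\right) J^{2} = 20 J^{2}$)
$b{\left(d \right)} = -17 + d$ ($b{\left(d \right)} = 4 - \left(21 + 0 - d\right) = 4 + \left(\left(-21 + d\right) - 0\right) = 4 + \left(\left(-21 + d\right) + 0\right) = 4 + \left(-21 + d\right) = -17 + d$)
$b{\left(-26 \right)} - -2275 = \left(-17 - 26\right) - -2275 = -43 + 2275 = 2232$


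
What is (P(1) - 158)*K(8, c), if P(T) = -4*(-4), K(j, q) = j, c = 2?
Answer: -1136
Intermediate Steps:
P(T) = 16
(P(1) - 158)*K(8, c) = (16 - 158)*8 = -142*8 = -1136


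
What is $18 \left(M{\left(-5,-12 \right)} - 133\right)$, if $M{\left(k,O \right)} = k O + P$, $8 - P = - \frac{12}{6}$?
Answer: $-1134$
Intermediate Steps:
$P = 10$ ($P = 8 - - \frac{12}{6} = 8 - \left(-12\right) \frac{1}{6} = 8 - -2 = 8 + 2 = 10$)
$M{\left(k,O \right)} = 10 + O k$ ($M{\left(k,O \right)} = k O + 10 = O k + 10 = 10 + O k$)
$18 \left(M{\left(-5,-12 \right)} - 133\right) = 18 \left(\left(10 - -60\right) - 133\right) = 18 \left(\left(10 + 60\right) - 133\right) = 18 \left(70 - 133\right) = 18 \left(-63\right) = -1134$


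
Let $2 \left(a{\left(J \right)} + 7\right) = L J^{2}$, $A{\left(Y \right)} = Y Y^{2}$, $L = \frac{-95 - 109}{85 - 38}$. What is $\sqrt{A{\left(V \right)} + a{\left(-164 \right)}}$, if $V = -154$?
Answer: $\frac{i \sqrt{8196806063}}{47} \approx 1926.3 i$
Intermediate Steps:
$L = - \frac{204}{47} \approx -4.3404$
$A{\left(Y \right)} = Y^{3}$
$a{\left(J \right)} = -7 - \frac{102 J^{2}}{47}$ ($a{\left(J \right)} = -7 + \frac{\left(- \frac{204}{47}\right) J^{2}}{2} = -7 - \frac{102 J^{2}}{47}$)
$\sqrt{A{\left(V \right)} + a{\left(-164 \right)}} = \sqrt{\left(-154\right)^{3} - \left(7 + \frac{102 \left(-164\right)^{2}}{47}\right)} = \sqrt{-3652264 - \frac{2743721}{47}} = \sqrt{- \frac{174400129}{47}} = \frac{i \sqrt{8196806063}}{47}$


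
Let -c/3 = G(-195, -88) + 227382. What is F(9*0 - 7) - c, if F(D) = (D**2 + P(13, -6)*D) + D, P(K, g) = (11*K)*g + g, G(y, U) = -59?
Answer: 688059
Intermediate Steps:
P(K, g) = g + 11*K*g (P(K, g) = 11*K*g + g = g + 11*K*g)
F(D) = D**2 - 863*D (F(D) = (D**2 + (-6*(1 + 11*13))*D) + D = (D**2 + (-6*(1 + 143))*D) + D = (D**2 + (-6*144)*D) + D = (D**2 - 864*D) + D = D**2 - 863*D)
c = -681969 (c = -3*(-59 + 227382) = -3*227323 = -681969)
F(9*0 - 7) - c = (9*0 - 7)*(-863 + (9*0 - 7)) - 1*(-681969) = (0 - 7)*(-863 + (0 - 7)) + 681969 = -7*(-863 - 7) + 681969 = -7*(-870) + 681969 = 6090 + 681969 = 688059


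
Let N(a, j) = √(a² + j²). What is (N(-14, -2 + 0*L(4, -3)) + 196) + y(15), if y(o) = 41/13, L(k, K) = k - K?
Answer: 2589/13 + 10*√2 ≈ 213.30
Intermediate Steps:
y(o) = 41/13 (y(o) = 41*(1/13) = 41/13)
(N(-14, -2 + 0*L(4, -3)) + 196) + y(15) = (√((-14)² + (-2 + 0*(4 - 1*(-3)))²) + 196) + 41/13 = (√(196 + (-2 + 0*(4 + 3))²) + 196) + 41/13 = (√(196 + (-2 + 0*7)²) + 196) + 41/13 = (√(196 + (-2 + 0)²) + 196) + 41/13 = (√(196 + (-2)²) + 196) + 41/13 = (√(196 + 4) + 196) + 41/13 = (√200 + 196) + 41/13 = (10*√2 + 196) + 41/13 = (196 + 10*√2) + 41/13 = 2589/13 + 10*√2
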